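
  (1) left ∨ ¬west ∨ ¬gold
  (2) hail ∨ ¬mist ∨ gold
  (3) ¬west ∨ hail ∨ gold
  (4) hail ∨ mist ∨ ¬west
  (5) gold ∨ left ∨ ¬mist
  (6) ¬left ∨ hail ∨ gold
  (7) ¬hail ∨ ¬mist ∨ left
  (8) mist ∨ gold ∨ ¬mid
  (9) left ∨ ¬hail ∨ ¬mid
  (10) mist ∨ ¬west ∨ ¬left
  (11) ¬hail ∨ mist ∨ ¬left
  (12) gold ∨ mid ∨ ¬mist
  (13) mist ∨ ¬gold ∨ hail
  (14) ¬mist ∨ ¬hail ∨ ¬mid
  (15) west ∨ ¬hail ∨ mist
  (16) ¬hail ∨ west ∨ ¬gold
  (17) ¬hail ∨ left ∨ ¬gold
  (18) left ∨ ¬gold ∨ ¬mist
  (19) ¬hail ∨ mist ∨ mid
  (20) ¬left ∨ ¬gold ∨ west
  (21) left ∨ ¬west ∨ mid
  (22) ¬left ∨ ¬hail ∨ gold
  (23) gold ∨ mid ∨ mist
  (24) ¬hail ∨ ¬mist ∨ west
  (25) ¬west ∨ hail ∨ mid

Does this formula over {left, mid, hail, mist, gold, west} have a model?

Case left = True:
Case hail = True:
The clause (mist) is unit, so mist = True.
The clause (¬mid) is unit, so mid = False.
The clause (gold) is unit, so gold = True.
The clause (west) is unit, so west = True.
This assignment satisfies each clause.
A satisfying assignment: left ↦ True, mid ↦ False, hail ↦ True, mist ↦ True, gold ↦ True, west ↦ True.

Satisfiable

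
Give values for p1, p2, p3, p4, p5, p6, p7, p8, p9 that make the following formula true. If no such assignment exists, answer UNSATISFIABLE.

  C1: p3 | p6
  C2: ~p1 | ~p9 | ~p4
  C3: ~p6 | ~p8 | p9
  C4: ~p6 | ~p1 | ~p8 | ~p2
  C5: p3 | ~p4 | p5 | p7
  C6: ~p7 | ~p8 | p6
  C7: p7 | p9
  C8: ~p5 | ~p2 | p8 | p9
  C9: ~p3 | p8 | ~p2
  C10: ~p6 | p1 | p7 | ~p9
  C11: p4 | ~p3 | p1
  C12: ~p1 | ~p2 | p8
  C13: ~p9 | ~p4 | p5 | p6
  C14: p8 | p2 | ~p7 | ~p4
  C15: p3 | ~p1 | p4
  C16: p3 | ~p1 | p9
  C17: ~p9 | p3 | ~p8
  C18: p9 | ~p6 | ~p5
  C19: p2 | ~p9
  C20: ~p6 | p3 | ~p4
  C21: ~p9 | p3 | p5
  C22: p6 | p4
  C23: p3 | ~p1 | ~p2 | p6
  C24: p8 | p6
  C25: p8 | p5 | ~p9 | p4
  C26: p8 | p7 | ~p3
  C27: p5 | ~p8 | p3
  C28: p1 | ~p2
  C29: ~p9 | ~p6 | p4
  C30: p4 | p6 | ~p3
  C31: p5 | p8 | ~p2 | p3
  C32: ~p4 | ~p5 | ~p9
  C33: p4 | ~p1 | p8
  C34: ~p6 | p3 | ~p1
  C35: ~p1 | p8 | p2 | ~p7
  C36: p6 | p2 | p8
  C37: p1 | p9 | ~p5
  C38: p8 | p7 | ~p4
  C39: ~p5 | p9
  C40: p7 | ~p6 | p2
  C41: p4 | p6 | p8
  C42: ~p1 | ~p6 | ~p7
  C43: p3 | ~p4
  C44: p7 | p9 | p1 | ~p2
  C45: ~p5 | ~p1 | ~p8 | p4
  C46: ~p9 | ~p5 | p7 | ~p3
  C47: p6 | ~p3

Branch on p3: set p3 = 0.
(p6) alone gives p6 = 1.
(~p4) alone gives p4 = 0.
(~p1) alone gives p1 = 0.
(~p2) alone gives p2 = 0.
(~p9) alone gives p9 = 0.
(~p8) alone gives p8 = 0.
(p7) alone gives p7 = 1.
(~p5) alone gives p5 = 0.
All clauses are satisfied.

p1=0; p2=0; p3=0; p4=0; p5=0; p6=1; p7=1; p8=0; p9=0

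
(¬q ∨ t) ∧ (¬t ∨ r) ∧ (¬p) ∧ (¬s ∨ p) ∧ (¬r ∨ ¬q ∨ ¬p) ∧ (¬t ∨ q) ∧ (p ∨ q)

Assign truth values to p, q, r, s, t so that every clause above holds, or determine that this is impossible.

Unit clause (¬p) forces p = False.
Unit clause (¬s) forces s = False.
Unit clause (q) forces q = True.
Unit clause (t) forces t = True.
Unit clause (r) forces r = True.
Every clause now holds.

p ↦ False,  q ↦ True,  r ↦ True,  s ↦ False,  t ↦ True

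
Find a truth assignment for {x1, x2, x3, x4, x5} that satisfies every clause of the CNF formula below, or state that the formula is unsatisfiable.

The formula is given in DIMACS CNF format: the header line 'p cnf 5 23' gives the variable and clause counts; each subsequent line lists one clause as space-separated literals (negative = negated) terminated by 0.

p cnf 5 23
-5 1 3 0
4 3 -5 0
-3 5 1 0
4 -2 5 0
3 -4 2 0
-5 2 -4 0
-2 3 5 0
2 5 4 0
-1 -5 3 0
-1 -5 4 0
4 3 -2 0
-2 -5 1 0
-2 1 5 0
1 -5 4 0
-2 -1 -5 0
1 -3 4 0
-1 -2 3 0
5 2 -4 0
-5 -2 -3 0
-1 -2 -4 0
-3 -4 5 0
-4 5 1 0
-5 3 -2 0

UNSATISFIABLE

Suppose x5 = False.
Suppose x3 = False.
Unit clause (¬x2) forces x2 = False.
Unit clause (¬x4) forces x4 = False.
Now (x4) is unsatisfied and unit — conflict.
That branch fails; take x3 = True instead.
Unit clause (x1) forces x1 = True.
Unit clause (¬x4) forces x4 = False.
Unit clause (¬x2) forces x2 = False.
Now (x2) is unsatisfied and unit — conflict.
Neither x3 = True nor x3 = False works.
That branch fails; take x5 = True instead.
Suppose x1 = True.
Unit clause (x3) forces x3 = True.
Unit clause (x4) forces x4 = True.
Unit clause (x2) forces x2 = True.
Now (¬x2) is unsatisfied and unit — conflict.
That branch fails; take x1 = False instead.
Unit clause (x3) forces x3 = True.
Unit clause (¬x2) forces x2 = False.
Unit clause (¬x4) forces x4 = False.
Now (x4) is unsatisfied and unit — conflict.
Neither x1 = True nor x1 = False works.
Neither x5 = True nor x5 = False works.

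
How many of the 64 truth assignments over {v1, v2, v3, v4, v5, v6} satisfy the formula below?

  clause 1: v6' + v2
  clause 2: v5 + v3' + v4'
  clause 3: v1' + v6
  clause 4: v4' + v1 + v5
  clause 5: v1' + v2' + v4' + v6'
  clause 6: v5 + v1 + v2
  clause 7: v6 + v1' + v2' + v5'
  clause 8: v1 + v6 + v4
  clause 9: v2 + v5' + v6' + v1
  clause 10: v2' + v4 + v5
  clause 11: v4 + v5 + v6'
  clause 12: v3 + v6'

There are 2^6 = 64 truth assignments over (v1, v2, v3, v4, v5, v6).
Split on v1. With v1 = 1, the clauses containing v1 are satisfied and v1' drops from the rest; 1 of the 2^5 = 32 assignments to the other variables satisfy what remains.
With v1 = 0, by the same count on the reduced clause set, 6 assignments work.
(One model: v1=F, v2=F, v3=F, v4=T, v5=T, v6=F.)
Total: 1 + 6 = 7.

7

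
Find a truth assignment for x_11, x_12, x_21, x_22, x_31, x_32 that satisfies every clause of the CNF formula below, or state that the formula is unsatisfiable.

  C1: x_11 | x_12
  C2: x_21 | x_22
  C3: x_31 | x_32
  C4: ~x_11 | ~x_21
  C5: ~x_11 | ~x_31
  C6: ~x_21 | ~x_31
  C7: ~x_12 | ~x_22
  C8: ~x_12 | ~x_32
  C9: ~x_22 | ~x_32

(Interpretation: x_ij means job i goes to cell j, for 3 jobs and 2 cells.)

UNSATISFIABLE

Try x_11 = 1.
The clause (~x_21) is unit, so x_21 = 0.
The clause (x_22) is unit, so x_22 = 1.
The clause (~x_31) is unit, so x_31 = 0.
The clause (x_32) is unit, so x_32 = 1.
But (~x_32) is also a unit clause — contradiction.
Undo x_11 and try x_11 = 0.
The clause (x_12) is unit, so x_12 = 1.
The clause (~x_22) is unit, so x_22 = 0.
The clause (x_21) is unit, so x_21 = 1.
The clause (~x_31) is unit, so x_31 = 0.
The clause (x_32) is unit, so x_32 = 1.
But (~x_32) is also a unit clause — contradiction.
Both values of x_11 lead to a conflict.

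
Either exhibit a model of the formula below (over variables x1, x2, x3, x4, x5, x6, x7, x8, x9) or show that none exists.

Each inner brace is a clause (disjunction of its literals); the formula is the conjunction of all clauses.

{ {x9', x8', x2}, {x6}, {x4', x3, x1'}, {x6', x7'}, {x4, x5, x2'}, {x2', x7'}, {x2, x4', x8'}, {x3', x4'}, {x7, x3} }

Unit clause (x6) forces x6 = 1.
Unit clause (x7') forces x7 = 0.
Unit clause (x3) forces x3 = 1.
Unit clause (x4') forces x4 = 0.
Branch on x5: set x5 = 1.
Branch on x9: set x9 = 1.
Branch on x8: set x8 = 1.
Unit clause (x2) forces x2 = 1.
Every clause is now satisfied; x1 is unconstrained.

x1=0,  x2=1,  x3=1,  x4=0,  x5=1,  x6=1,  x7=0,  x8=1,  x9=1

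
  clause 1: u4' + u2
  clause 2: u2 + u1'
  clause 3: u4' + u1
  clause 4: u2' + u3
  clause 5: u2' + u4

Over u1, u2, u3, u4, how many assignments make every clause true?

There are 2^4 = 16 truth assignments over (u1, u2, u3, u4).
Check each against the 5 clauses (columns in the order u1, u2, u3, u4):
  F F F F  ✓ satisfies all
  F F F T  ✗ fails (u4' + u2)
  F F T F  ✓ satisfies all
  F F T T  ✗ fails (u4' + u2)
  F T F F  ✗ fails (u2' + u3)
  F T F T  ✗ fails (u4' + u1)
  F T T F  ✗ fails (u2' + u4)
  F T T T  ✗ fails (u4' + u1)
  T F F F  ✗ fails (u2 + u1')
  T F F T  ✗ fails (u4' + u2)
  T F T F  ✗ fails (u2 + u1')
  T F T T  ✗ fails (u4' + u2)
  T T F F  ✗ fails (u2' + u3)
  T T F T  ✗ fails (u2' + u3)
  T T T F  ✗ fails (u2' + u4)
  T T T T  ✓ satisfies all
3 of the 16 rows are models.

3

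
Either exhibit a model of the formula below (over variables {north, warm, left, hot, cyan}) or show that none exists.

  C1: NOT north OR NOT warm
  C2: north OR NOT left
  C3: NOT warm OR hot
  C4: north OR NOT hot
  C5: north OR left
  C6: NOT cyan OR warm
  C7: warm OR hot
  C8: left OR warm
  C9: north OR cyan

north: true; warm: false; left: true; hot: true; cyan: false

Case north = true:
From the singleton clause (NOT warm), warm = false.
From the singleton clause (NOT cyan), cyan = false.
From the singleton clause (hot), hot = true.
From the singleton clause (left), left = true.
This assignment satisfies each clause.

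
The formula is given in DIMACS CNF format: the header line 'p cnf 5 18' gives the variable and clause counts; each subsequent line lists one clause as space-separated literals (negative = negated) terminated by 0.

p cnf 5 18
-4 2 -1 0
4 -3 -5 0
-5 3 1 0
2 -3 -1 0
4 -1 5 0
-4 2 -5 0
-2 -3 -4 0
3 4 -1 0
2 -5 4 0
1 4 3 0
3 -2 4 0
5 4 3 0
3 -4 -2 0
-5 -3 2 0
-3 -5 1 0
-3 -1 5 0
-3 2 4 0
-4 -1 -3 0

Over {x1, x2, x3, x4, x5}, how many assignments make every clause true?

3

There are 2^5 = 32 truth assignments over (x1, x2, x3, x4, x5).
Split on x4. With x4 = True, the clauses containing x4 are satisfied and ¬x4 drops from the rest; 2 of the 2^4 = 16 assignments to the other variables satisfy what remains.
With x4 = False, by the same count on the reduced clause set, 1 assignment works.
Total: 2 + 1 = 3.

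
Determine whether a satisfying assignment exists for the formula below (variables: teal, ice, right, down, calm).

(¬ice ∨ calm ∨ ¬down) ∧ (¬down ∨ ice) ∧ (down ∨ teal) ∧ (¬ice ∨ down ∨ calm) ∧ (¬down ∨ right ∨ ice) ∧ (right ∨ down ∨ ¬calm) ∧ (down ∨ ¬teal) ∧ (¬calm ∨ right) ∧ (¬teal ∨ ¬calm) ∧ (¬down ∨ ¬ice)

No, unsatisfiable

Suppose down = False.
The clause (teal) is unit, so teal = True.
Now (¬teal) is unsatisfied and unit — conflict.
Undo down and try down = True.
The clause (ice) is unit, so ice = True.
Now (¬ice) is unsatisfied and unit — conflict.
Neither down = True nor down = False works.
No assignment satisfies every clause.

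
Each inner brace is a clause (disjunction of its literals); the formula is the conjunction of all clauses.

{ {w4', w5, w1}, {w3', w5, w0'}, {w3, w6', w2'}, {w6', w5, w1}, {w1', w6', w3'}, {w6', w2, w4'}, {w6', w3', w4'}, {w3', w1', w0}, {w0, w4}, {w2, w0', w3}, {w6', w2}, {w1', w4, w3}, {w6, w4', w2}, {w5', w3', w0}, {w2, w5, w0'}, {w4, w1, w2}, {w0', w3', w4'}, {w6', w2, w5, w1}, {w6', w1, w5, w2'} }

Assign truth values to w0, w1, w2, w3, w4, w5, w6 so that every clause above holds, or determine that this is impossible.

w0 ↦ 0,  w1 ↦ 1,  w2 ↦ 1,  w3 ↦ 0,  w4 ↦ 1,  w5 ↦ 0,  w6 ↦ 0

Branch on w0: set w0 = 0.
The clause (w4) is unit, so w4 = 1.
Branch on w5: set w5 = 0.
The clause (w1) is unit, so w1 = 1.
The clause (w3') is unit, so w3 = 0.
Branch on w6: set w6 = 0.
The clause (w2) is unit, so w2 = 1.
All clauses are satisfied.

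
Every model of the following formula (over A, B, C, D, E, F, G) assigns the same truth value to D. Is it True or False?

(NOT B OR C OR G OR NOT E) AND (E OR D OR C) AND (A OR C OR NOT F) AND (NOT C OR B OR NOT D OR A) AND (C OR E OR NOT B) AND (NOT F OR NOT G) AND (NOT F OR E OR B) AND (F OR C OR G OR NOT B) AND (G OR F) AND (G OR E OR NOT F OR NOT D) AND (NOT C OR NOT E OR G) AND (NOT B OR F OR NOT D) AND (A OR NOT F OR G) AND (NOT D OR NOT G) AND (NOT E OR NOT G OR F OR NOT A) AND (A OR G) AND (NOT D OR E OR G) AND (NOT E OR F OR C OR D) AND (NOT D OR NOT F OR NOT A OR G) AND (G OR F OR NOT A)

Suppose D = true.
Unit clause (NOT G) forces G = false.
Unit clause (F) forces F = true.
Unit clause (E) forces E = true.
Unit clause (NOT C) forces C = false.
Unit clause (NOT B) forces B = false.
Unit clause (A) forces A = true.
That conflicts with the unit clause (NOT A).
So every satisfying assignment has D = False.

False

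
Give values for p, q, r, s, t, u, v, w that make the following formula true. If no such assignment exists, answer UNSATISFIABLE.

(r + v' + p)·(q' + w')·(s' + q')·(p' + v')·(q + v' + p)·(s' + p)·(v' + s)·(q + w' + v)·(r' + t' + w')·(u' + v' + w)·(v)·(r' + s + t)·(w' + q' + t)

Unit clause (v) forces v = 1.
Unit clause (p') forces p = 0.
Unit clause (r) forces r = 1.
Unit clause (q) forces q = 1.
Unit clause (w') forces w = 0.
Unit clause (s') forces s = 0.
But (s) is also a unit clause — contradiction.

UNSATISFIABLE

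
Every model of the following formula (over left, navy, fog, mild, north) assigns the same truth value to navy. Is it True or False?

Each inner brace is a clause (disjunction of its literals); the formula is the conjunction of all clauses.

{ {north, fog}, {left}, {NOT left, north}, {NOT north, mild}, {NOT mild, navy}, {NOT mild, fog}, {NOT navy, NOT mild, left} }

True

Suppose navy = false.
(left) alone gives left = true.
(north) alone gives north = true.
(mild) alone gives mild = true.
Now (NOT mild) is unsatisfied and unit — conflict.
So every satisfying assignment has navy = True.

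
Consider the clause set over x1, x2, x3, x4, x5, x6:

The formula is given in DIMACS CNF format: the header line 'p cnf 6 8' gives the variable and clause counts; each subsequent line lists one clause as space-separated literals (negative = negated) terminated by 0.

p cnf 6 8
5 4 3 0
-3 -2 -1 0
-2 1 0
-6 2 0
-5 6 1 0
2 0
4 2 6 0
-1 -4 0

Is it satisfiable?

Yes, satisfiable

Unit clause (x2) forces x2 = True.
Unit clause (x1) forces x1 = True.
Unit clause (¬x3) forces x3 = False.
Unit clause (¬x4) forces x4 = False.
Unit clause (x5) forces x5 = True.
Every clause is now satisfied; x6 is unconstrained.
A satisfying assignment: x1: True, x2: True, x3: False, x4: False, x5: True, x6: False.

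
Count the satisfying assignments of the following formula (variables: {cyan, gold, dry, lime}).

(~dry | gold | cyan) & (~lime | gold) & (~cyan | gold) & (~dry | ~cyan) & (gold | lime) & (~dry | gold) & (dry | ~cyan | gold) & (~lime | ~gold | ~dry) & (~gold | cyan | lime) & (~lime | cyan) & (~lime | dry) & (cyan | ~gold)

1

There are 2^4 = 16 truth assignments over (cyan, gold, dry, lime).
Split on cyan. With cyan = 1, the clauses containing cyan are satisfied and ~cyan drops from the rest; 1 of the 2^3 = 8 assignments to the other variables satisfy what remains.
With cyan = 0, by the same count on the reduced clause set, 0 assignments work.
Total: 1 + 0 = 1.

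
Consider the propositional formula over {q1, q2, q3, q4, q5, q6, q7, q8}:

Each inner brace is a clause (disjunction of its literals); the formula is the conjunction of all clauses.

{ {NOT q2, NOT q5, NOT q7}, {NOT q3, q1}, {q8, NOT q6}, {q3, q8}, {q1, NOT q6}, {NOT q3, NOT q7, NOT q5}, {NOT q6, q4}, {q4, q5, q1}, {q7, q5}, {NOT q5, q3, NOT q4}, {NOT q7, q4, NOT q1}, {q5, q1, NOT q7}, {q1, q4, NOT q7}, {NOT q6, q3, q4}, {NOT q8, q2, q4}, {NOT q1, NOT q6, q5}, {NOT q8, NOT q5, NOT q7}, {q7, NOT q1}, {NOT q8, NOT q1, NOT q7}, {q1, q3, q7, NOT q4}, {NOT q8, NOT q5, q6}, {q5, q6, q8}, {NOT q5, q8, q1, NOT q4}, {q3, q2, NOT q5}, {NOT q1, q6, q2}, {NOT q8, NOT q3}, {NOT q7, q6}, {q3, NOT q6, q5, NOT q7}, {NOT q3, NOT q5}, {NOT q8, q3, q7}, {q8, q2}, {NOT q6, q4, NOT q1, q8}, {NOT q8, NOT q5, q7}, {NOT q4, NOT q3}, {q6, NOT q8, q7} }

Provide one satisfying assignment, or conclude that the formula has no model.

UNSATISFIABLE

Try q3 = false.
From the singleton clause (q8), q8 = true.
From the singleton clause (q7), q7 = true.
From the singleton clause (NOT q5), q5 = false.
From the singleton clause (q1), q1 = true.
Now (NOT q1) is unsatisfied and unit — conflict.
Undo q3 and try q3 = true.
From the singleton clause (q1), q1 = true.
From the singleton clause (q7), q7 = true.
From the singleton clause (NOT q5), q5 = false.
From the singleton clause (q4), q4 = true.
Now (NOT q4) is unsatisfied and unit — conflict.
Both values of q3 lead to a conflict.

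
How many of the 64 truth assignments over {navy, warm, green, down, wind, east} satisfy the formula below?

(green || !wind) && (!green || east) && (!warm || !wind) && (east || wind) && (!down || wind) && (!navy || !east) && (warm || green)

5

There are 2^6 = 64 truth assignments over (navy, warm, green, down, wind, east).
Split on wind. With wind = true, the clauses containing wind are satisfied and !wind drops from the rest; 2 of the 2^5 = 32 assignments to the other variables satisfy what remains.
With wind = false, by the same count on the reduced clause set, 3 assignments work.
(One model: navy=F, warm=F, green=T, down=F, wind=F, east=T.)
Total: 2 + 3 = 5.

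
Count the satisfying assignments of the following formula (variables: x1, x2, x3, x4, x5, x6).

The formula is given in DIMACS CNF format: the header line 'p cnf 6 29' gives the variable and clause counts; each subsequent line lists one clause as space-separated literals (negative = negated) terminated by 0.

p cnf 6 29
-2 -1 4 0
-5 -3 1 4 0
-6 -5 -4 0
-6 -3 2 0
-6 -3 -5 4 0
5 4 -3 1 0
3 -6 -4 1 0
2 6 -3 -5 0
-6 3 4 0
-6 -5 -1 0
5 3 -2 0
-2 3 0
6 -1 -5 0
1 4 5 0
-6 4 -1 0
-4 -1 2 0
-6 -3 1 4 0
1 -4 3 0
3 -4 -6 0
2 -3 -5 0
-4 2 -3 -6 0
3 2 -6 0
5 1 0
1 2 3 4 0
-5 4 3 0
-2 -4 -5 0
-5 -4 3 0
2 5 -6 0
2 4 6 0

2

There are 2^6 = 64 truth assignments over (x1, x2, x3, x4, x5, x6).
Split on x1. With x1 = True, the clauses containing x1 are satisfied and ¬x1 drops from the rest; 2 of the 2^5 = 32 assignments to the other variables satisfy what remains.
With x1 = False, by the same count on the reduced clause set, 0 assignments work.
(One model: x1=T, x2=T, x3=T, x4=T, x5=F, x6=F.)
Total: 2 + 0 = 2.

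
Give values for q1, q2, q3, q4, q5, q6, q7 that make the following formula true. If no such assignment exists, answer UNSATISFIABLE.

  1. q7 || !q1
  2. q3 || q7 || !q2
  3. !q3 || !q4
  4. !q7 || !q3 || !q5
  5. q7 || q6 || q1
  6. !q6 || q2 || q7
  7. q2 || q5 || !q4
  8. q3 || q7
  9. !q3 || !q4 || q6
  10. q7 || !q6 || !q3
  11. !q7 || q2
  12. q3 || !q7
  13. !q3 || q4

Try q7 = true.
The clause (q2) is unit, so q2 = true.
The clause (q3) is unit, so q3 = true.
The clause (!q4) is unit, so q4 = false.
But (q4) is also a unit clause — contradiction.
Backtrack on q7: now try q7 = false.
The clause (!q1) is unit, so q1 = false.
The clause (q6) is unit, so q6 = true.
The clause (q2) is unit, so q2 = true.
The clause (q3) is unit, so q3 = true.
But (!q3) is also a unit clause — contradiction.
Either choice for q7 ends in contradiction.

UNSATISFIABLE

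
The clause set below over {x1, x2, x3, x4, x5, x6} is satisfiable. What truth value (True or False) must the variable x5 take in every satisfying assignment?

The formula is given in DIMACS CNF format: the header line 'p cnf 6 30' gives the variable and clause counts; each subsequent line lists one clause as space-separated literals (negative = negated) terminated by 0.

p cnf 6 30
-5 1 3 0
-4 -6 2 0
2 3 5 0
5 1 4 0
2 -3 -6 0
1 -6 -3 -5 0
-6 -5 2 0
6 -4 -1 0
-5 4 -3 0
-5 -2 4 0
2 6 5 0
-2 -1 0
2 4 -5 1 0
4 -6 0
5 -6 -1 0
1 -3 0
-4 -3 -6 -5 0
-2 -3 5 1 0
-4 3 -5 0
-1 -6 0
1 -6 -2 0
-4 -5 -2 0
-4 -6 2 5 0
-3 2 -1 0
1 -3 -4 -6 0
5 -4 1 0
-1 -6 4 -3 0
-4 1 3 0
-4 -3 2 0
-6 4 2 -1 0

True

Suppose x5 = False.
Branch on x2: set x2 = True.
From the singleton clause (¬x1), x1 = False.
From the singleton clause (x4), x4 = True.
Now (¬x4) is unsatisfied and unit — conflict.
So x2 must be the other value — set x2 = False.
From the singleton clause (x3), x3 = True.
From the singleton clause (¬x6), x6 = False.
Now (x6) is unsatisfied and unit — conflict.
Both values of x2 lead to a conflict.
So every satisfying assignment has x5 = True.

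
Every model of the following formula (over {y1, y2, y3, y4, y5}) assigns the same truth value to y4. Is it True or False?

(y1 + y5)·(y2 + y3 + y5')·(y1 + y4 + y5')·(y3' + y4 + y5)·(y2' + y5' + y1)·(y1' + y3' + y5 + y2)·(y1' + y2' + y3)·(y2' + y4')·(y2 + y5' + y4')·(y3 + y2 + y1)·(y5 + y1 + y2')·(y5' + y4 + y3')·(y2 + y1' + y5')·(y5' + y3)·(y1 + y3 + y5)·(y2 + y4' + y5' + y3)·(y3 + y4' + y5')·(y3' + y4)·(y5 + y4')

Suppose y4 = 1.
Unit clause (y2') forces y2 = 0.
Unit clause (y5') forces y5 = 0.
But (y5) is also a unit clause — contradiction.
So every satisfying assignment has y4 = False.

False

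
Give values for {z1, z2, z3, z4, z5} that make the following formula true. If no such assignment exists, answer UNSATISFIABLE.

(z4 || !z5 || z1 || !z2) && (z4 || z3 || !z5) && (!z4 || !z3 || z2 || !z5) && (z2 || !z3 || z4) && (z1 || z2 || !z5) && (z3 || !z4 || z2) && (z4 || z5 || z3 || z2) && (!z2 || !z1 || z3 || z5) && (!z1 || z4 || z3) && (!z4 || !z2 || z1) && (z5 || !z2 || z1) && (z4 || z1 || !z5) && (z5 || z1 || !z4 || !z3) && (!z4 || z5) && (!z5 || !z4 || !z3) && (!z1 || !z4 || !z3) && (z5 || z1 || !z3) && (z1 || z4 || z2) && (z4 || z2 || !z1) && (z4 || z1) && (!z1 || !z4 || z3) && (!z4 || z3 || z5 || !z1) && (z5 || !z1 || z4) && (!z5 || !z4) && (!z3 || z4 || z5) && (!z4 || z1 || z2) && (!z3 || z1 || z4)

Case z4 = false:
Unit clause (z1) forces z1 = true.
Unit clause (z3) forces z3 = true.
Unit clause (z2) forces z2 = true.
Unit clause (z5) forces z5 = true.
All clauses are satisfied.

z1 ↦ true,  z2 ↦ true,  z3 ↦ true,  z4 ↦ false,  z5 ↦ true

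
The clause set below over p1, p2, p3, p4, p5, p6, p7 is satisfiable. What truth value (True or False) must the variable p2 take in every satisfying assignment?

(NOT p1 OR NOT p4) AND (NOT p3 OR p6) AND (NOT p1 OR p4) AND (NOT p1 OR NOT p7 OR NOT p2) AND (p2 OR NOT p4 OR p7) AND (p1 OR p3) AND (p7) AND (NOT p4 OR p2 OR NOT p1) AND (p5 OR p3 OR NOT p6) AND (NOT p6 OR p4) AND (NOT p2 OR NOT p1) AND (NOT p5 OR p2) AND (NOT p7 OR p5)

True

Suppose p2 = false.
The clause (p7) is unit, so p7 = true.
The clause (NOT p5) is unit, so p5 = false.
But (p5) is also a unit clause — contradiction.
So every satisfying assignment has p2 = True.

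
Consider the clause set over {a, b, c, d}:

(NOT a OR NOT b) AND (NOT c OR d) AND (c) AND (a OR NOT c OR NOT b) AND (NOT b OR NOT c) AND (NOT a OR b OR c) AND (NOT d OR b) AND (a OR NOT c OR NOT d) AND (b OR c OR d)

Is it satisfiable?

No

From the singleton clause (c), c = true.
From the singleton clause (d), d = true.
From the singleton clause (NOT b), b = false.
But (b) is also a unit clause — contradiction.
No assignment satisfies every clause.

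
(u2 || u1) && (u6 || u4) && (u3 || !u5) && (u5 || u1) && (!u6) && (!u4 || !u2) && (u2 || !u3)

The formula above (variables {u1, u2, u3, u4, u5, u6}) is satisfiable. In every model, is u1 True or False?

True

Suppose u1 = false.
Unit clause (u2) forces u2 = true.
Unit clause (u5) forces u5 = true.
Unit clause (u3) forces u3 = true.
Unit clause (!u6) forces u6 = false.
Unit clause (u4) forces u4 = true.
But (!u4) is also a unit clause — contradiction.
So every satisfying assignment has u1 = True.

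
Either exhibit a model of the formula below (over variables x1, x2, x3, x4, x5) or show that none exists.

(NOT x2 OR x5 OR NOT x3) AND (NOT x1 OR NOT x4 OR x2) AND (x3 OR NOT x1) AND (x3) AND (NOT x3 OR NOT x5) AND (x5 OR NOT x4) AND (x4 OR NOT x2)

x1=false, x2=false, x3=true, x4=false, x5=false

(x3) alone gives x3 = true.
(NOT x5) alone gives x5 = false.
(NOT x2) alone gives x2 = false.
(NOT x4) alone gives x4 = false.
No clause remains; x1 is free.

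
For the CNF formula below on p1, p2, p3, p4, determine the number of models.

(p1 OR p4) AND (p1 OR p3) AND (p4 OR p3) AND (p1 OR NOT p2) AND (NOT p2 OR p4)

There are 2^4 = 16 truth assignments over (p1, p2, p3, p4).
Check each against the 5 clauses (columns in the order p1, p2, p3, p4):
  F F F F  ✗ fails (p1 OR p4)
  F F F T  ✗ fails (p1 OR p3)
  F F T F  ✗ fails (p1 OR p4)
  F F T T  ✓ satisfies all
  F T F F  ✗ fails (p1 OR p4)
  F T F T  ✗ fails (p1 OR p3)
  F T T F  ✗ fails (p1 OR p4)
  F T T T  ✗ fails (p1 OR NOT p2)
  T F F F  ✗ fails (p4 OR p3)
  T F F T  ✓ satisfies all
  T F T F  ✓ satisfies all
  T F T T  ✓ satisfies all
  T T F F  ✗ fails (p4 OR p3)
  T T F T  ✓ satisfies all
  T T T F  ✗ fails (NOT p2 OR p4)
  T T T T  ✓ satisfies all
6 of the 16 rows are models.

6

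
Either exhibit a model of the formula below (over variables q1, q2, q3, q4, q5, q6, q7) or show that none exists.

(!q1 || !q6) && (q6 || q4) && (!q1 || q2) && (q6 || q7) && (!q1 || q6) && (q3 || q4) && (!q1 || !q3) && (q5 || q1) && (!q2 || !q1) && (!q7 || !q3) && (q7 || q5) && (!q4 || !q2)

Try q1 = false.
(q5) alone gives q5 = true.
Try q6 = true.
Try q3 = true.
(!q7) alone gives q7 = false.
Try q4 = true.
(!q2) alone gives q2 = false.
This assignment satisfies each clause.

q1: false,  q2: false,  q3: true,  q4: true,  q5: true,  q6: true,  q7: false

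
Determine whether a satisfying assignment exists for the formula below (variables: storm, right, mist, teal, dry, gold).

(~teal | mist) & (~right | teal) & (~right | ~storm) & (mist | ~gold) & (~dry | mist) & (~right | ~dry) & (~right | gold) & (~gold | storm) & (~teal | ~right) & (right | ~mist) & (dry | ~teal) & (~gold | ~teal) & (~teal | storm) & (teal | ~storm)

Case teal = 0:
The clause (~right) is unit, so right = 0.
The clause (~mist) is unit, so mist = 0.
The clause (~gold) is unit, so gold = 0.
The clause (~dry) is unit, so dry = 0.
The clause (~storm) is unit, so storm = 0.
Every clause now holds.
A satisfying assignment: storm ↦ 0,  right ↦ 0,  mist ↦ 0,  teal ↦ 0,  dry ↦ 0,  gold ↦ 0.

Satisfiable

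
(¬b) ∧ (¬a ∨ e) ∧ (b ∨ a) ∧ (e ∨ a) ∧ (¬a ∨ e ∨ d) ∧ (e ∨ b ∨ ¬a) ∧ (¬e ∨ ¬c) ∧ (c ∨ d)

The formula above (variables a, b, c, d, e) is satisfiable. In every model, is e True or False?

Suppose e = False.
Unit clause (¬b) forces b = False.
Unit clause (¬a) forces a = False.
That conflicts with the unit clause (a).
So every satisfying assignment has e = True.

True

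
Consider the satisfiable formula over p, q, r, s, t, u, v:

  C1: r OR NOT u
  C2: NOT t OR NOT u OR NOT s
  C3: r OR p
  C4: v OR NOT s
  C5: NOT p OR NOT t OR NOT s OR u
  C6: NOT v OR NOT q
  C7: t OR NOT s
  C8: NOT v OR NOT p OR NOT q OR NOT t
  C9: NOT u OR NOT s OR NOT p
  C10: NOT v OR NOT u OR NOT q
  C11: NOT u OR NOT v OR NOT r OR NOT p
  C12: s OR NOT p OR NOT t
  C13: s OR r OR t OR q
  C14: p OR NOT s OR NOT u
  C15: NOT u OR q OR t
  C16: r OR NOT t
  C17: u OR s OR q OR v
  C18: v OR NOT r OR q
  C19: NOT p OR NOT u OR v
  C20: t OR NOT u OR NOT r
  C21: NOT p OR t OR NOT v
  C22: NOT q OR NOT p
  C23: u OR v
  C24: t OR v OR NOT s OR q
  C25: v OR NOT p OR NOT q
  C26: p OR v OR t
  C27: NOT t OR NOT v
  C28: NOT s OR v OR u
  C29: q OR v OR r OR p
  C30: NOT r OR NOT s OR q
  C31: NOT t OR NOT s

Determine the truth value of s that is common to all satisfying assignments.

Suppose s = true.
From the singleton clause (v), v = true.
From the singleton clause (NOT q), q = false.
From the singleton clause (t), t = true.
But (NOT t) is also a unit clause — contradiction.
So every satisfying assignment has s = False.

False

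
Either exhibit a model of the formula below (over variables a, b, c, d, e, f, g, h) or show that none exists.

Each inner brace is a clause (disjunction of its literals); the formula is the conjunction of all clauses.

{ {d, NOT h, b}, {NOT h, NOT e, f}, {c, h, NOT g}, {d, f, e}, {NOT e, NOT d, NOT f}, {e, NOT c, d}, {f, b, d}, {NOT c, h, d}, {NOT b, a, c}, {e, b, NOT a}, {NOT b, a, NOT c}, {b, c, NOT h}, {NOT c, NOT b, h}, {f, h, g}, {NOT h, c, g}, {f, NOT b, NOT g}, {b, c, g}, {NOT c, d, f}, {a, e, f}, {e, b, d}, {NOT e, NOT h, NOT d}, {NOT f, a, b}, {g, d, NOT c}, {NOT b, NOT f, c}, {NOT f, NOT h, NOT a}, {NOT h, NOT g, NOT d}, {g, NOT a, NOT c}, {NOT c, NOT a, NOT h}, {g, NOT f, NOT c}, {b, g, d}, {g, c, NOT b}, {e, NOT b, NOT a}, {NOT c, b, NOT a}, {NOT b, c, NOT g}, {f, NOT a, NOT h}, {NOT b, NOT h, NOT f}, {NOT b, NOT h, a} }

Try d = true.
Try e = true.
From the singleton clause (NOT f), f = false.
From the singleton clause (NOT h), h = false.
From the singleton clause (g), g = true.
From the singleton clause (c), c = true.
From the singleton clause (NOT b), b = false.
From the singleton clause (NOT a), a = false.
All clauses are satisfied.

a: false, b: false, c: true, d: true, e: true, f: false, g: true, h: false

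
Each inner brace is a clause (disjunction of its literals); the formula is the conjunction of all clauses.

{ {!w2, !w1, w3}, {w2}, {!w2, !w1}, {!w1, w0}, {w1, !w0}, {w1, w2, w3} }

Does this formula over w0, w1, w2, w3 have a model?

Yes, satisfiable

From the singleton clause (w2), w2 = true.
From the singleton clause (!w1), w1 = false.
From the singleton clause (!w0), w0 = false.
No clause remains; w3 is free.
A satisfying assignment: w0 ↦ false, w1 ↦ false, w2 ↦ true, w3 ↦ true.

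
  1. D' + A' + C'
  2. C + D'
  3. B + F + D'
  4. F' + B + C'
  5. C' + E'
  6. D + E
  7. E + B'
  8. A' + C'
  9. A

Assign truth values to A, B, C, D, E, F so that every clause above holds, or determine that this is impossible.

A: 1; B: 1; C: 0; D: 0; E: 1; F: 1

Unit clause (A) forces A = 1.
Unit clause (C') forces C = 0.
Unit clause (D') forces D = 0.
Unit clause (E) forces E = 1.
All clauses hold; B, F can take either value.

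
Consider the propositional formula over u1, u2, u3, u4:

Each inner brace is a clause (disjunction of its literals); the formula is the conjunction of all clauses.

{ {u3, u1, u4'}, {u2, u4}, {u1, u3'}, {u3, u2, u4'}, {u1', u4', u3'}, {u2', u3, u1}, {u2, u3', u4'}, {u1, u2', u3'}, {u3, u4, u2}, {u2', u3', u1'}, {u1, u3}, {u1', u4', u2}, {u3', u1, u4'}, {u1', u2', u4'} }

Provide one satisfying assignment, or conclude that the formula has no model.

u1: 1; u2: 1; u3: 0; u4: 0

Suppose u2 = 1.
Suppose u1 = 1.
From the singleton clause (u3'), u3 = 0.
From the singleton clause (u4'), u4 = 0.
This assignment satisfies each clause.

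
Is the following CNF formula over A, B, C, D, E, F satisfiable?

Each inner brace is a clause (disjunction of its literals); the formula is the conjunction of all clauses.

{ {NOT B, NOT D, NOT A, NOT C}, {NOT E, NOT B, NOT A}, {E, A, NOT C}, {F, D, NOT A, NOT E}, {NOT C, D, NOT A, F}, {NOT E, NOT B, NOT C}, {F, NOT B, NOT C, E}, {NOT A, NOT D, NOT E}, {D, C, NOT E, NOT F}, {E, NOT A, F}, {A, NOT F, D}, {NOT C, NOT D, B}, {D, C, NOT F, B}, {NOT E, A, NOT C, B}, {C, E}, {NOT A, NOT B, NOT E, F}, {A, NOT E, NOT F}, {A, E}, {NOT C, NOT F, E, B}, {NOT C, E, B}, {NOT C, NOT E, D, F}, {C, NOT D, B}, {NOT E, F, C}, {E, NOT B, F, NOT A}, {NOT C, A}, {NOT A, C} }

Branch on C: set C = true.
Unit clause (A) forces A = true.
Branch on B: set B = false.
Unit clause (NOT D) forces D = false.
Unit clause (F) forces F = true.
Unit clause (E) forces E = true.
This assignment satisfies each clause.
A satisfying assignment: A ↦ true, B ↦ false, C ↦ true, D ↦ false, E ↦ true, F ↦ true.

Satisfiable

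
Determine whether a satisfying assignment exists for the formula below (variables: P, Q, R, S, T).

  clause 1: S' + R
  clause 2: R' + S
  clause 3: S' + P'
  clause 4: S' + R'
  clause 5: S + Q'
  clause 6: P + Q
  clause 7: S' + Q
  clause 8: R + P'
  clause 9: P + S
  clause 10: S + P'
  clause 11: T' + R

Suppose S = 0.
The clause (R') is unit, so R = 0.
The clause (Q') is unit, so Q = 0.
The clause (P) is unit, so P = 1.
But (P') is also a unit clause — contradiction.
Undo S and try S = 1.
The clause (R) is unit, so R = 1.
But (R') is also a unit clause — contradiction.
Both values of S lead to a conflict.
No assignment satisfies every clause.

No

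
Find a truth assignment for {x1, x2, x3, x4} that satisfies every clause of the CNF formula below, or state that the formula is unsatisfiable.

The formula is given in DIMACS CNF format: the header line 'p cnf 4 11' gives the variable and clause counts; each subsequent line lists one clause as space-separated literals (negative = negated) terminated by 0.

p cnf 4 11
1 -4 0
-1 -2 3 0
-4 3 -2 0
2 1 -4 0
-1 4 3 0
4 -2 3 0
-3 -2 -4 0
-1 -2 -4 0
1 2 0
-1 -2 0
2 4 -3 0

Case x1 = False:
The clause (¬x4) is unit, so x4 = False.
The clause (x2) is unit, so x2 = True.
The clause (x3) is unit, so x3 = True.
Every clause now holds.

x1 ↦ False,  x2 ↦ True,  x3 ↦ True,  x4 ↦ False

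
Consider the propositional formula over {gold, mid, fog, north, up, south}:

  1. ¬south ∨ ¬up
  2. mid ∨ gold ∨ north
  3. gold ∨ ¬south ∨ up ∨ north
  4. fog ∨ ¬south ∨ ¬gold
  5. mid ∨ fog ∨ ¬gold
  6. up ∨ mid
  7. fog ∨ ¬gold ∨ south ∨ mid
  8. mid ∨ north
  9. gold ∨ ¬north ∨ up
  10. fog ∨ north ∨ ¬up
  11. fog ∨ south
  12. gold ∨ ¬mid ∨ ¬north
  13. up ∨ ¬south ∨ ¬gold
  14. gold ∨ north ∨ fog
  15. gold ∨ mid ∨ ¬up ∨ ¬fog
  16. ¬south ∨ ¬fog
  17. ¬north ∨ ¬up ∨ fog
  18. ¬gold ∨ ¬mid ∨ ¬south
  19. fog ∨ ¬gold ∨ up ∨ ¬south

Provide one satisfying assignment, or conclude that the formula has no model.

gold ↦ True,  mid ↦ False,  fog ↦ True,  north ↦ True,  up ↦ True,  south ↦ False

Suppose south = False.
The clause (fog) is unit, so fog = True.
Suppose up = True.
Suppose mid = False.
The clause (north) is unit, so north = True.
The clause (gold) is unit, so gold = True.
All clauses are satisfied.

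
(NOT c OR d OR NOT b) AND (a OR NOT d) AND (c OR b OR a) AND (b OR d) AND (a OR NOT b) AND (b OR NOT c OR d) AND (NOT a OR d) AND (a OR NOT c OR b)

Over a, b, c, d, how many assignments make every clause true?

There are 2^4 = 16 truth assignments over (a, b, c, d).
Split on a. With a = true, the clauses containing a are satisfied and NOT a drops from the rest; 4 of the 2^3 = 8 assignments to the other variables satisfy what remains.
With a = false, by the same count on the reduced clause set, 0 assignments work.
Total: 4 + 0 = 4.

4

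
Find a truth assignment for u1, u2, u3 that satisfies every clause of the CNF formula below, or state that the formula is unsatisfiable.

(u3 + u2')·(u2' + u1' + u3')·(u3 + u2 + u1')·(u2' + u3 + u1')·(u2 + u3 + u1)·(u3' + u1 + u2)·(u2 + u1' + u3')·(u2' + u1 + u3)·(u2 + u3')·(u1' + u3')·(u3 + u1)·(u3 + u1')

u1 ↦ 0,  u2 ↦ 1,  u3 ↦ 1

Case u3 = 1:
The clause (u2) is unit, so u2 = 1.
The clause (u1') is unit, so u1 = 0.
This assignment satisfies each clause.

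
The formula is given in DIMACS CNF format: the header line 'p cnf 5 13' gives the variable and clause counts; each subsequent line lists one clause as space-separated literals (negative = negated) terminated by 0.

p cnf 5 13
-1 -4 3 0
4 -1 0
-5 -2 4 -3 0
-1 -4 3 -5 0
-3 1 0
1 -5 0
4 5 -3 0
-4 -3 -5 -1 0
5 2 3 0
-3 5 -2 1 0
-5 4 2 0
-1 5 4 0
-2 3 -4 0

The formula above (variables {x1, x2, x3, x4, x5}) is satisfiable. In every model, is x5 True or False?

False

Suppose x5 = True.
From the singleton clause (x1), x1 = True.
From the singleton clause (x4), x4 = True.
From the singleton clause (x3), x3 = True.
Now (¬x3) is unsatisfied and unit — conflict.
So every satisfying assignment has x5 = False.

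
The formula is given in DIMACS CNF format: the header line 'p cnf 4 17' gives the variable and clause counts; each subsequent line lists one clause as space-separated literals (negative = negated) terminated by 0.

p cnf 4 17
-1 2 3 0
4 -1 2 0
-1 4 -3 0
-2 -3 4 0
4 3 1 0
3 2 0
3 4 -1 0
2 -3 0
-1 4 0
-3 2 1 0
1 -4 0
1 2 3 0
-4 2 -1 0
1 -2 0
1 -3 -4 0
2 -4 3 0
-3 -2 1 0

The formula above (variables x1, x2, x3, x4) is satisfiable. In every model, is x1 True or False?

Suppose x1 = False.
From the singleton clause (¬x4), x4 = False.
From the singleton clause (x3), x3 = True.
From the singleton clause (¬x2), x2 = False.
But (x2) is also a unit clause — contradiction.
So every satisfying assignment has x1 = True.

True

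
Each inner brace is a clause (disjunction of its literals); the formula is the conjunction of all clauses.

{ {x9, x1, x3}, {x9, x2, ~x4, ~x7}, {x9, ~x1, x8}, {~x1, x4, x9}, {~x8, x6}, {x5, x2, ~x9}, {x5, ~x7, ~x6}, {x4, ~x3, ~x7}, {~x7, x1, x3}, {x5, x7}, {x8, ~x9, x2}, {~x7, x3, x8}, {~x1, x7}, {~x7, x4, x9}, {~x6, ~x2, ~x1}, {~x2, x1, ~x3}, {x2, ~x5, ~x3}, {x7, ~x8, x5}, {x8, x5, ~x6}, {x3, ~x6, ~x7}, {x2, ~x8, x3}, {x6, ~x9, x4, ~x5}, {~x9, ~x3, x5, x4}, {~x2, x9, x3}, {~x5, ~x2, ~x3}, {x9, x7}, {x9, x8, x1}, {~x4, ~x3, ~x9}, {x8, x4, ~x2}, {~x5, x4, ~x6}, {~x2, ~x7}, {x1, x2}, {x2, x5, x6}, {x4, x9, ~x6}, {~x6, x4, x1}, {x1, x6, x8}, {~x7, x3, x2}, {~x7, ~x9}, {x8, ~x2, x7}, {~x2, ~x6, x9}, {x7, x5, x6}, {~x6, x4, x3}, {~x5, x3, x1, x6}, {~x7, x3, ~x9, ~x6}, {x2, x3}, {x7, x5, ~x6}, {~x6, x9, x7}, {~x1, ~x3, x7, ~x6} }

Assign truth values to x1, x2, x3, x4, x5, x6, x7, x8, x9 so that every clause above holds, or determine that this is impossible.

Branch on x8: set x8 = 1.
Unit clause (x6) forces x6 = 1.
Branch on x5: set x5 = 1.
Unit clause (x4) forces x4 = 1.
Branch on x1: set x1 = 0.
Unit clause (x2) forces x2 = 1.
Unit clause (~x3) forces x3 = 0.
Unit clause (x9) forces x9 = 1.
Unit clause (~x7) forces x7 = 0.
All clauses are satisfied.

x1: 0; x2: 1; x3: 0; x4: 1; x5: 1; x6: 1; x7: 0; x8: 1; x9: 1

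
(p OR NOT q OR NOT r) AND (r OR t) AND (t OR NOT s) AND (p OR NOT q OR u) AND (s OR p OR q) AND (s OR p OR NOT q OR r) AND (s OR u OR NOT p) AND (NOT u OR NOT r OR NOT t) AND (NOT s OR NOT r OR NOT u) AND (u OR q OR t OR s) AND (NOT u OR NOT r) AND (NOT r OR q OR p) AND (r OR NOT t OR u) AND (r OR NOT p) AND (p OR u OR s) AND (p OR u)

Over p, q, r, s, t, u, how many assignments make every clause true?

There are 2^6 = 64 truth assignments over (p, q, r, s, t, u).
Split on u. With u = true, the clauses containing u are satisfied and NOT u drops from the rest; 2 of the 2^5 = 32 assignments to the other variables satisfy what remains.
With u = false, by the same count on the reduced clause set, 2 assignments work.
(One model: p=F, q=F, r=F, s=T, t=T, u=T.)
Total: 2 + 2 = 4.

4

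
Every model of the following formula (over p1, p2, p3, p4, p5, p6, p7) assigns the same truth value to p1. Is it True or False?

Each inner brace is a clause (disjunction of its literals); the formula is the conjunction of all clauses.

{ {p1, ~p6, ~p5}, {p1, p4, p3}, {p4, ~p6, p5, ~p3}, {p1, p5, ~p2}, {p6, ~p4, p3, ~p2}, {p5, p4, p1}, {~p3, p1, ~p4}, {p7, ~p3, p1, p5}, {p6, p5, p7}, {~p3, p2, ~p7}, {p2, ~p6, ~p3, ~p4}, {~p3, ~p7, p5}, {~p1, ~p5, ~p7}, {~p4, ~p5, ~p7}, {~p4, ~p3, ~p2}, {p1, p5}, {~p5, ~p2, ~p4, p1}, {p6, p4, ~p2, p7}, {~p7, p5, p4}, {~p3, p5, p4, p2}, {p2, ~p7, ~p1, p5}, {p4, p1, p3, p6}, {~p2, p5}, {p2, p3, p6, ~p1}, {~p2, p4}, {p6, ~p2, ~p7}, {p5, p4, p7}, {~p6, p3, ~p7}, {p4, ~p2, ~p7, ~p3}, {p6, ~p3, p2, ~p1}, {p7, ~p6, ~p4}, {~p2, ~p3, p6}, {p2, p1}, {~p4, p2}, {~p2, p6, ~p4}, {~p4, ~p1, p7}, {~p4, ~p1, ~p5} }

Suppose p1 = 0.
The clause (p5) is unit, so p5 = 1.
The clause (~p6) is unit, so p6 = 0.
The clause (p2) is unit, so p2 = 1.
The clause (~p4) is unit, so p4 = 0.
But (p4) is also a unit clause — contradiction.
So every satisfying assignment has p1 = True.

True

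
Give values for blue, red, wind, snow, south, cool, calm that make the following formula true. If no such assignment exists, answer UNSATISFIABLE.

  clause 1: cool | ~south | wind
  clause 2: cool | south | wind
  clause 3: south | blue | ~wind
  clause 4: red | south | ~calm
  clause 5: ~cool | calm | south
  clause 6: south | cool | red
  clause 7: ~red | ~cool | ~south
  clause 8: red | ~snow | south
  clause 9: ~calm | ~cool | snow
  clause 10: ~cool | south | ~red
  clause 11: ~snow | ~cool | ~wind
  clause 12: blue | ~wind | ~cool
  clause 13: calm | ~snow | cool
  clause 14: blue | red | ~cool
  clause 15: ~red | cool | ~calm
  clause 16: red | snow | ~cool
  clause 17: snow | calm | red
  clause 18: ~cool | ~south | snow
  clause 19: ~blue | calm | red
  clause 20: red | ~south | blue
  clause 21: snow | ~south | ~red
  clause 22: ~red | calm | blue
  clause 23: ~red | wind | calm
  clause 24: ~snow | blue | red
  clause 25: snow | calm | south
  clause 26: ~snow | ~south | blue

Case cool = 0:
Case south = 1:
From the singleton clause (wind), wind = 1.
Case calm = 1:
From the singleton clause (~red), red = 0.
From the singleton clause (blue), blue = 1.
Every clause is now satisfied; snow is unconstrained.

blue: 1, red: 0, wind: 1, snow: 1, south: 1, cool: 0, calm: 1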